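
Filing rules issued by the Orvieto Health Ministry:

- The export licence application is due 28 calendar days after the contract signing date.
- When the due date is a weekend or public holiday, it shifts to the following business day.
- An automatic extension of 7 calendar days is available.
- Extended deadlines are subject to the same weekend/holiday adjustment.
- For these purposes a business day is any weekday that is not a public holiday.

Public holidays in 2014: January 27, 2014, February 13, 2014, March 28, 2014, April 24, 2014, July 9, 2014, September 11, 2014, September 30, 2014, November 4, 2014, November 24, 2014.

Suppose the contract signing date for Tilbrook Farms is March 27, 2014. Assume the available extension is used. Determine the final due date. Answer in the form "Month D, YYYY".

Adding 28 calendar days to March 27, 2014 gives April 24, 2014.
April 24, 2014 is a listed holiday, so it moves to the next business day, April 25, 2014 (Friday).
Add the 7 calendar-day extension to April 25, 2014: May 2, 2014.
Since May 2, 2014 is a Friday and not a holiday, the date is unchanged.
Final deadline: May 2, 2014.

May 2, 2014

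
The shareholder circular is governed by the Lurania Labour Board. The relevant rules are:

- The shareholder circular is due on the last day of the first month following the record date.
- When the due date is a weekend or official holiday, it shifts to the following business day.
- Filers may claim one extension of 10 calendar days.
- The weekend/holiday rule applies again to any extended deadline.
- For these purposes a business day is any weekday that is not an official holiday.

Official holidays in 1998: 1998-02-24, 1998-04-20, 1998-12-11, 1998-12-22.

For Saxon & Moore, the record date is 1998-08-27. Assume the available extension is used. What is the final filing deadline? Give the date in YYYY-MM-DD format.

1998-10-12

1 month after 1998-08-27 is September 1998; that month ends on 1998-09-30.
1998-09-30 falls on a Wednesday, which is a business day, so no adjustment is needed.
Add the 10 calendar-day extension to 1998-09-30: 1998-10-10.
Because 1998-10-10 is a Saturday, the deadline becomes 1998-10-12 (Monday).
Final deadline: 1998-10-12.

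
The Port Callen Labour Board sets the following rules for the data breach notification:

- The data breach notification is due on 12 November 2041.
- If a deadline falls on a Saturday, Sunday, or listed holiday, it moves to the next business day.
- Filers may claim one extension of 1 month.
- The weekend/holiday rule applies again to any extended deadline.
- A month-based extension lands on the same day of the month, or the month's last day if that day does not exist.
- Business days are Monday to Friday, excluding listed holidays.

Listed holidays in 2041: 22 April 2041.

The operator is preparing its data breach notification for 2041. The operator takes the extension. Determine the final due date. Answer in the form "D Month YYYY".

The statutory due date is 12 November 2041.
Since 12 November 2041 is a Tuesday and not a holiday, the date is unchanged.
The 1 month extension carries 12 November 2041 to 12 December 2041.
12 December 2041 falls on a Thursday, which is a business day, so no adjustment is needed.
Final deadline: 12 December 2041.

12 December 2041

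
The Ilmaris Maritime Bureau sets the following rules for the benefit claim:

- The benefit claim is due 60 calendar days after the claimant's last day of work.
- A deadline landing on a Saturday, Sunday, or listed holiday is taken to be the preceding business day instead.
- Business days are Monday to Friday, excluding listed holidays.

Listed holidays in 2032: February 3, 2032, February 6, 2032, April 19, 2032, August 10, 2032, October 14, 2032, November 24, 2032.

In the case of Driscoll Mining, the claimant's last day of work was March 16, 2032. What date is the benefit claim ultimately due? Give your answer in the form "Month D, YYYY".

Trigger date March 16, 2032 + 60 calendar days = May 15, 2032.
May 15, 2032 falls on a Saturday. Rolling to the preceding business day gives May 14, 2032, a Friday.
So the filing is due May 14, 2032.

May 14, 2032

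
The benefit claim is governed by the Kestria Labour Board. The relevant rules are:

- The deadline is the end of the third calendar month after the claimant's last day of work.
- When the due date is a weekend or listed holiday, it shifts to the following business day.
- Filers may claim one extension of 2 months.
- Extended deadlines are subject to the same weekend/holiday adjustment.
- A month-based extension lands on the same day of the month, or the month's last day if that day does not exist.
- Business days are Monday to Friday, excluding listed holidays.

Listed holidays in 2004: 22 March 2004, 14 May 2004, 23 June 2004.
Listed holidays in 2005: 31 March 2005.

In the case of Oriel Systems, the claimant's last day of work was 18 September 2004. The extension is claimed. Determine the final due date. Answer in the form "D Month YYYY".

3 months after 18 September 2004 falls in December 2004; the last day of that month is 31 December 2004.
31 December 2004 is a Friday and not a listed holiday, so it stands.
Applying the 2 months extension: 2 months after 31 December 2004 is 28 February 2005 (day 31 does not exist in February, so the month's last day is used).
28 February 2005 is a Monday and not a listed holiday, so it stands.
Final deadline: 28 February 2005.

28 February 2005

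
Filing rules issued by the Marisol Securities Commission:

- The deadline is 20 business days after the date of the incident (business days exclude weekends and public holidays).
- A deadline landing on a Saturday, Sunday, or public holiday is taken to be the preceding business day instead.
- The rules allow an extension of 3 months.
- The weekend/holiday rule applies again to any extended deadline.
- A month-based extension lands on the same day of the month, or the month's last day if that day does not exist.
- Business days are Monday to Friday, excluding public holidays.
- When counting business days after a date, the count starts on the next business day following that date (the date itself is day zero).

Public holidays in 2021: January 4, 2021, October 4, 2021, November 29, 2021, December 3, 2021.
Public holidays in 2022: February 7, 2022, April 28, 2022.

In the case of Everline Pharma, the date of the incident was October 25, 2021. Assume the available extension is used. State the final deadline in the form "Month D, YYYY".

20 business days after October 25, 2021, excluding weekends and holidays, is November 22, 2021.
November 22, 2021 falls on a Monday, which is a business day, so no adjustment is needed.
Add 3 months to November 22, 2021: February 22, 2022.
Since February 22, 2022 is a Tuesday and not a holiday, the date is unchanged.
The final due date is February 22, 2022.

February 22, 2022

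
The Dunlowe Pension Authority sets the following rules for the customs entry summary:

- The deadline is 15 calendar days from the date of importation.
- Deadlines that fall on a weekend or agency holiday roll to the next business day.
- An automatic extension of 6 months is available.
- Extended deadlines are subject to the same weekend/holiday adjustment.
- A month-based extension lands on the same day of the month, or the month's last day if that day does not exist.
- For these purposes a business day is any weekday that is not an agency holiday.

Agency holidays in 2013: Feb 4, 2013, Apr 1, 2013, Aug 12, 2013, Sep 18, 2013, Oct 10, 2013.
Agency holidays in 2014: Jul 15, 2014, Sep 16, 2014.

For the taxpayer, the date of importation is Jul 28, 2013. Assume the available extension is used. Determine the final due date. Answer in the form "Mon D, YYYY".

Adding 15 calendar days to Jul 28, 2013 gives Aug 12, 2013.
Aug 12, 2013 is a listed holiday, so it moves to the next business day, Aug 13, 2013 (Tuesday).
Applying the 6 months extension: 6 months after Aug 13, 2013 is Feb 13, 2014.
Feb 13, 2014 is a Thursday and not a listed holiday, so it stands.
The final due date is Feb 13, 2014.

Feb 13, 2014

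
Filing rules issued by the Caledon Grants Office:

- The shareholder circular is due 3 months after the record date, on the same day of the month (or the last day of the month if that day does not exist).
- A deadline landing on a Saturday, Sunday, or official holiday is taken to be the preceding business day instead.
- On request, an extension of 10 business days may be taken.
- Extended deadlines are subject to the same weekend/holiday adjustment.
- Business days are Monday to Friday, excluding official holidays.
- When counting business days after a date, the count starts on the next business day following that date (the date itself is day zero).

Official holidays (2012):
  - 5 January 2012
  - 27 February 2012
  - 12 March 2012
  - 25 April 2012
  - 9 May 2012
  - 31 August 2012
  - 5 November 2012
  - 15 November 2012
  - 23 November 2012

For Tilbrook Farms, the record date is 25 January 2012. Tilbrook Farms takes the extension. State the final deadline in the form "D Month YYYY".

10 May 2012

3 months after 25 January 2012, on the same day of the month, is 25 April 2012.
Because 25 April 2012 is a listed holiday, the deadline becomes 24 April 2012 (Tuesday).
The 10-business-day extension runs from 24 April 2012 to 10 May 2012.
10 May 2012 (Thursday) is already a business day.
Deadline: 10 May 2012.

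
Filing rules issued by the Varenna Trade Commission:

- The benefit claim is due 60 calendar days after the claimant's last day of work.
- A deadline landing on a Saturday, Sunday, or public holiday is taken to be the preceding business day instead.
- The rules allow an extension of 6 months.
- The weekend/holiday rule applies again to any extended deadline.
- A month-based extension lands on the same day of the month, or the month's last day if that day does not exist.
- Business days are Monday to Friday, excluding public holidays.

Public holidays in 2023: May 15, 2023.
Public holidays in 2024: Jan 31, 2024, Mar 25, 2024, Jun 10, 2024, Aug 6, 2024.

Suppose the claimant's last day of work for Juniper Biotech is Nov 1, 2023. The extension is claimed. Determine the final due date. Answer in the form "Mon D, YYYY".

Trigger date Nov 1, 2023 + 60 calendar days = Dec 31, 2023.
Because Dec 31, 2023 is a Sunday, the deadline becomes Dec 29, 2023 (Friday).
The 6 months extension carries Dec 29, 2023 to Jun 29, 2024.
Jun 29, 2024 is a Saturday, so it moves to the preceding business day, Jun 28, 2024 (Friday).
The final due date is Jun 28, 2024.

Jun 28, 2024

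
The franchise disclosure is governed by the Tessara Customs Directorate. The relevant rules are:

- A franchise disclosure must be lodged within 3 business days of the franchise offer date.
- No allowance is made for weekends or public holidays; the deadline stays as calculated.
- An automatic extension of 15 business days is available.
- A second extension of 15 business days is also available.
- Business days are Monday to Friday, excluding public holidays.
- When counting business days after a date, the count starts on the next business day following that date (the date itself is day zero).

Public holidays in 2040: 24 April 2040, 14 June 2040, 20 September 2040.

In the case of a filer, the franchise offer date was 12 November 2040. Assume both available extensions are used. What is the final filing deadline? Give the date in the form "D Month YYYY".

3 business days after 12 November 2040, excluding weekends and holidays, is 15 November 2040.
15 November 2040 falls on a Thursday. The rules make no weekend/holiday allowance, so it remains 15 November 2040.
The 15-business-day extension runs from 15 November 2040 to 6 December 2040.
No adjustment is made for weekends or holidays, so 6 December 2040 stands.
Applying the 15-business-day extension: 15 business days after 6 December 2040 is 27 December 2040.
27 December 2040 falls on a Thursday. The rules make no weekend/holiday allowance, so it remains 27 December 2040.
Deadline: 27 December 2040.

27 December 2040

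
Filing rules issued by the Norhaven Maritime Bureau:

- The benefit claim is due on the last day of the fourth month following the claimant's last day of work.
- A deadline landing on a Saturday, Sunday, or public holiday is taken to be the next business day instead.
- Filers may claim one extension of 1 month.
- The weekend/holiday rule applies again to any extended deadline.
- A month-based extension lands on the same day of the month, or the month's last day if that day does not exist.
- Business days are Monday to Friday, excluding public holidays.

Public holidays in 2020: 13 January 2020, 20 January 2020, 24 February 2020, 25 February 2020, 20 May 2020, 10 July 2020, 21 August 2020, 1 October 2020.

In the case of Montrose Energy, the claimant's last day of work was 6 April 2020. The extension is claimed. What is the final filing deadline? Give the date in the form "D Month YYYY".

30 September 2020

4 months after 6 April 2020 is August 2020; that month ends on 31 August 2020.
31 August 2020 (Monday) is already a business day.
Applying the 1 month extension: 1 month after 31 August 2020 is 30 September 2020 (day 31 does not exist in September, so the month's last day is used).
30 September 2020 (Wednesday) is already a business day.
So the filing is due 30 September 2020.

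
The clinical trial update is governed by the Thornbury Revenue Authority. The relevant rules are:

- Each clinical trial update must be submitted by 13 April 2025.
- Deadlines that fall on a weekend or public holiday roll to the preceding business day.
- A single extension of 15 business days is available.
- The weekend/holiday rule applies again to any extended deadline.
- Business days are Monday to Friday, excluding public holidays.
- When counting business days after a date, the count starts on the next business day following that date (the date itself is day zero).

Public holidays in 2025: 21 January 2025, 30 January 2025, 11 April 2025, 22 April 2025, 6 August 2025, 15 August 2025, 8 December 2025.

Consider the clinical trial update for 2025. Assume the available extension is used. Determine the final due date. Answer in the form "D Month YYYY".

The statutory due date is 13 April 2025.
13 April 2025 is a Sunday; the preceding business day is 10 April 2025 (Thursday).
Applying the 15-business-day extension: 15 business days after 10 April 2025 is 5 May 2025.
5 May 2025 is a Monday and not a listed holiday, so it stands.
Deadline: 5 May 2025.

5 May 2025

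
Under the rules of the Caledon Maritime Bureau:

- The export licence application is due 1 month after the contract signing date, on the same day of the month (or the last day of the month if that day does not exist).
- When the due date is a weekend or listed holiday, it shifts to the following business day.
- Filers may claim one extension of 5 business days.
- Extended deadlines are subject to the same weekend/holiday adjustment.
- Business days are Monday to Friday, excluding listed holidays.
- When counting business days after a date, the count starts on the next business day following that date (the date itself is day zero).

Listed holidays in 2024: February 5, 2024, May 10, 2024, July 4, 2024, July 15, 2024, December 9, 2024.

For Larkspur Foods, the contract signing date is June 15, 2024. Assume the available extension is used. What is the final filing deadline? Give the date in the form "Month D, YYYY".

July 23, 2024

1 month after June 15, 2024, on the same day of the month, is July 15, 2024.
July 15, 2024 is a listed holiday, so it moves to the next business day, July 16, 2024 (Tuesday).
Applying the 5-business-day extension: 5 business days after July 16, 2024 is July 23, 2024.
July 23, 2024 (Tuesday) is already a business day.
Deadline: July 23, 2024.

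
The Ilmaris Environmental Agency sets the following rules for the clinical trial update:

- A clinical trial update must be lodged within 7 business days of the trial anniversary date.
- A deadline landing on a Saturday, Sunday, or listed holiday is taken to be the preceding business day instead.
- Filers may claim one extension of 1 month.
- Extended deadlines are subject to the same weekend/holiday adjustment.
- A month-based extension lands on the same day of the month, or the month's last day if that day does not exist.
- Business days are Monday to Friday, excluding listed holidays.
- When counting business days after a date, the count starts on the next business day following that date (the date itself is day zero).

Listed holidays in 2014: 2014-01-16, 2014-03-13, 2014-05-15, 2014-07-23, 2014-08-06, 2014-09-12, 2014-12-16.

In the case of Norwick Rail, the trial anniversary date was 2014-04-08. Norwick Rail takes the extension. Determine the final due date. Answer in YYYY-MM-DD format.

7 business days after 2014-04-08, excluding weekends and holidays, is 2014-04-17.
Since 2014-04-17 is a Thursday and not a holiday, the date is unchanged.
Applying the 1 month extension: 1 month after 2014-04-17 is 2014-05-17.
2014-05-17 is a Saturday, so it moves to the preceding business day, 2014-05-16 (Friday).
Final deadline: 2014-05-16.

2014-05-16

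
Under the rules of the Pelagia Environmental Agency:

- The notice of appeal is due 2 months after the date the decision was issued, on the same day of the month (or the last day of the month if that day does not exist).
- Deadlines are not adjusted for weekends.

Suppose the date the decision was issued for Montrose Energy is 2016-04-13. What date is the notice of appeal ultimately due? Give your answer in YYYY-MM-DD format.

2016-06-13

2 months from 2016-04-13 is 2016-06-13.
2016-06-13 is a Monday; no weekend or holiday adjustment applies.
Deadline: 2016-06-13.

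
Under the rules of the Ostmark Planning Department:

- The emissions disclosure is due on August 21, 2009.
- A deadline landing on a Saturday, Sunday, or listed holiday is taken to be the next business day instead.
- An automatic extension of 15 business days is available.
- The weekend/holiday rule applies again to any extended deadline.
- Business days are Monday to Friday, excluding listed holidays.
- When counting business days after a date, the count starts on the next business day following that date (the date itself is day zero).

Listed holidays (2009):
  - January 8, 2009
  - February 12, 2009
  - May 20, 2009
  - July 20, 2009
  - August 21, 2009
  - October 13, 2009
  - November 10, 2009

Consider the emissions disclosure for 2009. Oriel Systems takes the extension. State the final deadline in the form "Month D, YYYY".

The stated deadline is August 21, 2009.
August 21, 2009 is a listed holiday; the next business day is August 24, 2009 (Monday).
Applying the 15-business-day extension: 15 business days after August 24, 2009 is September 14, 2009.
September 14, 2009 is a Monday and not a listed holiday, so it stands.
So the filing is due September 14, 2009.

September 14, 2009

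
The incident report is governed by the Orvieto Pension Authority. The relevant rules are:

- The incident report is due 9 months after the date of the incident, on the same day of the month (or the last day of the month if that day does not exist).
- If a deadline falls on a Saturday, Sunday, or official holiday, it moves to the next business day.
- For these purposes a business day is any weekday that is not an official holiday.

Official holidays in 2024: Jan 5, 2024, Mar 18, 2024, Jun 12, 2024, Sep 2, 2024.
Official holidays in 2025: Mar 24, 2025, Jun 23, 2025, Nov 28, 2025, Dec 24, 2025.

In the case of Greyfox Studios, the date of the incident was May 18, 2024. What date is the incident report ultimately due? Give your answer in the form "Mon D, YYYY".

Moving 9 months forward from May 18, 2024 on the corresponding day gives Feb 18, 2025.
Since Feb 18, 2025 is a Tuesday and not a holiday, the date is unchanged.
Deadline: Feb 18, 2025.

Feb 18, 2025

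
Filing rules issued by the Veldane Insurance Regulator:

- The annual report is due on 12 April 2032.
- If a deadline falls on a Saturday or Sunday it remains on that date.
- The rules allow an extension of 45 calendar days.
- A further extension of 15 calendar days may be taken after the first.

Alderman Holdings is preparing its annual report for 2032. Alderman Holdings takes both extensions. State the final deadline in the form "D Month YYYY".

The stated deadline is 12 April 2032.
No adjustment is made for weekends or holidays, so 12 April 2032 stands.
Applying the 45-calendar-day extension: 12 April 2032 + 45 days = 27 May 2032.
No adjustment is made for weekends or holidays, so 27 May 2032 stands.
With the 15-day extension, 27 May 2032 becomes 11 June 2032.
11 June 2032 falls on a Friday. The rules make no weekend/holiday allowance, so it remains 11 June 2032.
The final due date is 11 June 2032.

11 June 2032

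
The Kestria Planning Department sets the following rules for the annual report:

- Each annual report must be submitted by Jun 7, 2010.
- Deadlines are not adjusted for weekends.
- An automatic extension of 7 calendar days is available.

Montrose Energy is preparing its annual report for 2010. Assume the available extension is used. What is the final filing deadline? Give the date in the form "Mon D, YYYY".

The stated deadline is Jun 7, 2010.
Jun 7, 2010 is a Monday; no weekend or holiday adjustment applies.
Add the 7 calendar-day extension to Jun 7, 2010: Jun 14, 2010.
Jun 14, 2010 is a Monday; no weekend or holiday adjustment applies.
So the filing is due Jun 14, 2010.

Jun 14, 2010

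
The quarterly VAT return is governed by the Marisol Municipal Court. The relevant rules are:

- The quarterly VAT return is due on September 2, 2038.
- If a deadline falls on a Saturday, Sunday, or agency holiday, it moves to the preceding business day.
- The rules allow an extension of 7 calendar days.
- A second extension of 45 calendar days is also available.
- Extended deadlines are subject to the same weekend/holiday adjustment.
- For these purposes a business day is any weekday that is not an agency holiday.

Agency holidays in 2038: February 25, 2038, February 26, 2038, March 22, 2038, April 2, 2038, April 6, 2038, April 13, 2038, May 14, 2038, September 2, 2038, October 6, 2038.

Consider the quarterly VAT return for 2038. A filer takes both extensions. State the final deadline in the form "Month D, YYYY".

Start from the fixed due date, September 2, 2038.
Because September 2, 2038 is a listed holiday, the deadline becomes September 1, 2038 (Wednesday).
Applying the 7-calendar-day extension: September 1, 2038 + 7 days = September 8, 2038.
September 8, 2038 is a Wednesday and not a listed holiday, so it stands.
Add the 45 calendar-day extension to September 8, 2038: October 23, 2038.
Because October 23, 2038 is a Saturday, the deadline becomes October 22, 2038 (Friday).
So the filing is due October 22, 2038.

October 22, 2038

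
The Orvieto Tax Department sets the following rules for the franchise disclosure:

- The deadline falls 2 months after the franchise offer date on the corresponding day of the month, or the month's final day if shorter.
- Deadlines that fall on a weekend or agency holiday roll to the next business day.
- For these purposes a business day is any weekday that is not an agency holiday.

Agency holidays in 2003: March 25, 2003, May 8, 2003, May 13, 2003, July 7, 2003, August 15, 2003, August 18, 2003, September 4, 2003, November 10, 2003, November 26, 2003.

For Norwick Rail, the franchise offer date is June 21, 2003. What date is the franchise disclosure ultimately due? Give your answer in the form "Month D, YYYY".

2 months from June 21, 2003 is August 21, 2003.
August 21, 2003 is a Thursday and not a listed holiday, so it stands.
Deadline: August 21, 2003.

August 21, 2003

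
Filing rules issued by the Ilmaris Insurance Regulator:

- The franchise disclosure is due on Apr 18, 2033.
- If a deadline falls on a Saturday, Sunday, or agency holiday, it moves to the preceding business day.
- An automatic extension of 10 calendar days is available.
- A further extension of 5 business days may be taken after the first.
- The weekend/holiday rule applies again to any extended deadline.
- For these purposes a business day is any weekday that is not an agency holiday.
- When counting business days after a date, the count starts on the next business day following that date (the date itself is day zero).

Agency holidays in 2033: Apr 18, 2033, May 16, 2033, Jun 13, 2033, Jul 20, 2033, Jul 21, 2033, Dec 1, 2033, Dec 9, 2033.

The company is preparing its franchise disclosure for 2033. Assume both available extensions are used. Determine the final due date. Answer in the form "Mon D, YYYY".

The statutory due date is Apr 18, 2033.
Because Apr 18, 2033 is a listed holiday, the deadline becomes Apr 15, 2033 (Friday).
Applying the 10-calendar-day extension: Apr 15, 2033 + 10 days = Apr 25, 2033.
Apr 25, 2033 (Monday) is already a business day.
Applying the 5-business-day extension: 5 business days after Apr 25, 2033 is May 2, 2033.
May 2, 2033 (Monday) is already a business day.
Final deadline: May 2, 2033.

May 2, 2033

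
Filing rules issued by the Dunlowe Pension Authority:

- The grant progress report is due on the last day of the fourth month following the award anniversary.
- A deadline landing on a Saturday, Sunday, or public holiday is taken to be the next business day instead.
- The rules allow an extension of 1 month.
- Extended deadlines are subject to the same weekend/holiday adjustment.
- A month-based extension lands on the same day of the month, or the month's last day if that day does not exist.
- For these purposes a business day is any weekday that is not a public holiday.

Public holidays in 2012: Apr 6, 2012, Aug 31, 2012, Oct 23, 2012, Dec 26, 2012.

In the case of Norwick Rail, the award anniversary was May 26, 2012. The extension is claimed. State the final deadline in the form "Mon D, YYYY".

Nov 1, 2012

4 months after May 26, 2012 is September 2012; that month ends on Sep 30, 2012.
Sep 30, 2012 is a Sunday; the next business day is Oct 1, 2012 (Monday).
Add 1 month to Oct 1, 2012: Nov 1, 2012.
Nov 1, 2012 is a Thursday and not a listed holiday, so it stands.
Deadline: Nov 1, 2012.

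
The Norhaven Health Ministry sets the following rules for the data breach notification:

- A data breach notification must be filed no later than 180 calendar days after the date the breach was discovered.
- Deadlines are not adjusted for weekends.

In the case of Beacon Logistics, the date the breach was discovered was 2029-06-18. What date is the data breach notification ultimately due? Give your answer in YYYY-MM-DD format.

From 2029-06-18, 180 calendar days later is 2029-12-15.
2029-12-15 is a Saturday; no weekend or holiday adjustment applies.
The final due date is 2029-12-15.

2029-12-15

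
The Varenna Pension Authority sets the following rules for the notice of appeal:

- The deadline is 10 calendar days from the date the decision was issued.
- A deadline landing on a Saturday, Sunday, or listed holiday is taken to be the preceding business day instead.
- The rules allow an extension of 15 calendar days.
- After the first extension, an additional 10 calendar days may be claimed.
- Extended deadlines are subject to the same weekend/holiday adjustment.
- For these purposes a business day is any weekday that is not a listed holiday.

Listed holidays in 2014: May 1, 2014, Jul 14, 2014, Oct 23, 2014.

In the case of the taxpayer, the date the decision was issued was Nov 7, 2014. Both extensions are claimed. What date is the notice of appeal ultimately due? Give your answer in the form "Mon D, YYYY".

Dec 12, 2014

Adding 10 calendar days to Nov 7, 2014 gives Nov 17, 2014.
Nov 17, 2014 falls on a Monday, which is a business day, so no adjustment is needed.
Add the 15 calendar-day extension to Nov 17, 2014: Dec 2, 2014.
Since Dec 2, 2014 is a Tuesday and not a holiday, the date is unchanged.
Applying the 10-calendar-day extension: Dec 2, 2014 + 10 days = Dec 12, 2014.
Dec 12, 2014 falls on a Friday, which is a business day, so no adjustment is needed.
The final due date is Dec 12, 2014.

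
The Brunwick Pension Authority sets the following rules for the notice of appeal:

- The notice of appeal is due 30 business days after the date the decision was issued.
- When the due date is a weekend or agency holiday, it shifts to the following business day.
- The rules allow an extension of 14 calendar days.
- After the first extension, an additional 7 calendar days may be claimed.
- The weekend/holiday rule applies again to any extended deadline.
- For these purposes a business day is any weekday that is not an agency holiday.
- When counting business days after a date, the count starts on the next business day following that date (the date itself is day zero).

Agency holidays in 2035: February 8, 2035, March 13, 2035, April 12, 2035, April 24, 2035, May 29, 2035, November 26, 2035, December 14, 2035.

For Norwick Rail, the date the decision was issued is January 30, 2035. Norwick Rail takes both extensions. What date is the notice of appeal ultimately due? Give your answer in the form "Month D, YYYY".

April 5, 2035

Starting the day after January 30, 2035 and counting 30 business days lands on March 15, 2035.
March 15, 2035 falls on a Thursday, which is a business day, so no adjustment is needed.
Applying the 14-calendar-day extension: March 15, 2035 + 14 days = March 29, 2035.
March 29, 2035 falls on a Thursday, which is a business day, so no adjustment is needed.
Applying the 7-calendar-day extension: March 29, 2035 + 7 days = April 5, 2035.
April 5, 2035 (Thursday) is already a business day.
The final due date is April 5, 2035.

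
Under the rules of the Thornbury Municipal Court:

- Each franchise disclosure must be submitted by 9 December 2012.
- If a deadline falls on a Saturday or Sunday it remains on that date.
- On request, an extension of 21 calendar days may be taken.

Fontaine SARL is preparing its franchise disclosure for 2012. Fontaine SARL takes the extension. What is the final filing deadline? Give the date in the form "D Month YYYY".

Start from the fixed due date, 9 December 2012.
9 December 2012 falls on a Sunday. The rules make no weekend/holiday allowance, so it remains 9 December 2012.
With the 21-day extension, 9 December 2012 becomes 30 December 2012.
30 December 2012 falls on a Sunday. The rules make no weekend/holiday allowance, so it remains 30 December 2012.
Deadline: 30 December 2012.

30 December 2012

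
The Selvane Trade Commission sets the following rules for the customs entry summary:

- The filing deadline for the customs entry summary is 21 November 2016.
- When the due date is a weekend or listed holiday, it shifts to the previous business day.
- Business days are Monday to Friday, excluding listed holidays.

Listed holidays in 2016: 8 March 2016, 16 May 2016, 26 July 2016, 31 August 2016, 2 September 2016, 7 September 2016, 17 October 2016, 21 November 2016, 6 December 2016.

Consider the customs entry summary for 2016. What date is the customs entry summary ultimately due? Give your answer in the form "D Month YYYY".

18 November 2016

The stated deadline is 21 November 2016.
21 November 2016 is a listed holiday; the preceding business day is 18 November 2016 (Friday).
Final deadline: 18 November 2016.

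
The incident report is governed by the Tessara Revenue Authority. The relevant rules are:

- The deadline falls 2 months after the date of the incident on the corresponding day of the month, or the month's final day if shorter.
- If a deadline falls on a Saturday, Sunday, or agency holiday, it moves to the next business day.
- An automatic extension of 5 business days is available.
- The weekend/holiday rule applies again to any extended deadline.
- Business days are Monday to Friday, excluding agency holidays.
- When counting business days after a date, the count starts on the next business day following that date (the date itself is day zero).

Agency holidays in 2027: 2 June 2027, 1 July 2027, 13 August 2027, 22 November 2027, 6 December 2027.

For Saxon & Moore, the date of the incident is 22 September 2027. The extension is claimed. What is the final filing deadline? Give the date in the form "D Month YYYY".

30 November 2027

Moving 2 months forward from 22 September 2027 on the corresponding day gives 22 November 2027.
Because 22 November 2027 is a listed holiday, the deadline becomes 23 November 2027 (Tuesday).
The 5-business-day extension runs from 23 November 2027 to 30 November 2027.
30 November 2027 falls on a Tuesday, which is a business day, so no adjustment is needed.
So the filing is due 30 November 2027.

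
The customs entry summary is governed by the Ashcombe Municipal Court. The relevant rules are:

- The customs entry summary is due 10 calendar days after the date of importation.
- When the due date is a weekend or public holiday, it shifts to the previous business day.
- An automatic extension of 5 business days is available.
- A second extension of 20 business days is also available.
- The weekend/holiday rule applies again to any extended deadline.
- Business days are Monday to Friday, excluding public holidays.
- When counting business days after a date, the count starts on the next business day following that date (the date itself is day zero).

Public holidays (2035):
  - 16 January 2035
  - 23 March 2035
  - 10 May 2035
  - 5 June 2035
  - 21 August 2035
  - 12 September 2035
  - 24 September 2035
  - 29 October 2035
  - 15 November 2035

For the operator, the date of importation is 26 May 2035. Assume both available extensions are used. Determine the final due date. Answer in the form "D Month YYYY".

Adding 10 calendar days to 26 May 2035 gives 5 June 2035.
5 June 2035 is a listed holiday, so it moves to the preceding business day, 4 June 2035 (Monday).
Applying the 5-business-day extension: 5 business days after 4 June 2035 is 12 June 2035.
12 June 2035 (Tuesday) is already a business day.
Counting 20 further business days from 12 June 2035 reaches 10 July 2035.
10 July 2035 falls on a Tuesday, which is a business day, so no adjustment is needed.
Deadline: 10 July 2035.

10 July 2035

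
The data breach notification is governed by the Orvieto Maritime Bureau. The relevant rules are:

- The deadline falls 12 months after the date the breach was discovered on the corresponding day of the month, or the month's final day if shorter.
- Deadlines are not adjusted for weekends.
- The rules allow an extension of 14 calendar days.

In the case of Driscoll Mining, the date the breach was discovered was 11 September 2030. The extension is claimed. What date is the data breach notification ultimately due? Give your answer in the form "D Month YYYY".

12 months from 11 September 2030 is 11 September 2031.
No adjustment is made for weekends or holidays, so 11 September 2031 stands.
With the 14-day extension, 11 September 2031 becomes 25 September 2031.
25 September 2031 is a Thursday; no weekend or holiday adjustment applies.
The final due date is 25 September 2031.

25 September 2031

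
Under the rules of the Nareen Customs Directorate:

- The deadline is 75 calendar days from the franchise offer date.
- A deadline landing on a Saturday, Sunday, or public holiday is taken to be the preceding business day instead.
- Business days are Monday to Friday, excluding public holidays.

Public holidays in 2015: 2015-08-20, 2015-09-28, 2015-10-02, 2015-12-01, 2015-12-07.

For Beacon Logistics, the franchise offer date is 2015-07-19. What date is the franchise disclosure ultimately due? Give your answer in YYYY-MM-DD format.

2015-10-01

Adding 75 calendar days to 2015-07-19 gives 2015-10-02.
2015-10-02 falls on a listed holiday. Rolling to the preceding business day gives 2015-10-01, a Thursday.
The final due date is 2015-10-01.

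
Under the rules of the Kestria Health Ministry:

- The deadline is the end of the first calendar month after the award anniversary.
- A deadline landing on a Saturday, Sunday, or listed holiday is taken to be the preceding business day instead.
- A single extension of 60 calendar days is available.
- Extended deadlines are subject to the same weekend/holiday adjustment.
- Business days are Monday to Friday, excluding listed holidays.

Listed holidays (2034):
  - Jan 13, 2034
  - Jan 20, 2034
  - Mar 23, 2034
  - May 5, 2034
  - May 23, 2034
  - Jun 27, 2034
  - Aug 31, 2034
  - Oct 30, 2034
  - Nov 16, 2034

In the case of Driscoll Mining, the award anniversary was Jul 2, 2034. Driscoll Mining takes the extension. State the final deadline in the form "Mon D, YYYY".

1 month after Jul 2, 2034 is August 2034; that month ends on Aug 31, 2034.
Aug 31, 2034 is a listed holiday, so it moves to the preceding business day, Aug 30, 2034 (Wednesday).
With the 60-day extension, Aug 30, 2034 becomes Oct 29, 2034.
Oct 29, 2034 is a Sunday; the preceding business day is Oct 27, 2034 (Friday).
The final due date is Oct 27, 2034.

Oct 27, 2034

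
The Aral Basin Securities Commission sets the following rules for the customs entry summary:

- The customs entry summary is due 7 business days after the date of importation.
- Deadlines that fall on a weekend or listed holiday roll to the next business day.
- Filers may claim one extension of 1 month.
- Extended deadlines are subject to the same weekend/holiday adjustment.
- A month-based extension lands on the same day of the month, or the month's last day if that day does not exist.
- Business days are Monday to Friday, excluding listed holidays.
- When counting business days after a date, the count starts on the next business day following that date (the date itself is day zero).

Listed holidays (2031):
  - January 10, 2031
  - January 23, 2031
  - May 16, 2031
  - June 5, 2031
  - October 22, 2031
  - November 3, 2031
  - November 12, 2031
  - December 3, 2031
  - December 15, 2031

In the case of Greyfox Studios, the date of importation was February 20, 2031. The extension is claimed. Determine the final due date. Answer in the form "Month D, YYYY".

April 3, 2031

Counting 7 business days after February 20, 2031 (skipping weekends and listed holidays) reaches March 3, 2031.
March 3, 2031 (Monday) is already a business day.
Applying the 1 month extension: 1 month after March 3, 2031 is April 3, 2031.
Since April 3, 2031 is a Thursday and not a holiday, the date is unchanged.
The final due date is April 3, 2031.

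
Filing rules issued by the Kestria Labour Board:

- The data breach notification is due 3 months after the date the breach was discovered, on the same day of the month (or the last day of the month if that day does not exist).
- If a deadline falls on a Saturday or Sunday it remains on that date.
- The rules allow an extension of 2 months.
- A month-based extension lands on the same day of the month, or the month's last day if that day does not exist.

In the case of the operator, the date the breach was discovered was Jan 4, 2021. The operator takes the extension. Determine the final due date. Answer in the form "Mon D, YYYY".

Jun 4, 2021

Moving 3 months forward from Jan 4, 2021 on the corresponding day gives Apr 4, 2021.
Apr 4, 2021 falls on a Sunday. The rules make no weekend/holiday allowance, so it remains Apr 4, 2021.
Add 2 months to Apr 4, 2021: Jun 4, 2021.
No adjustment is made for weekends or holidays, so Jun 4, 2021 stands.
So the filing is due Jun 4, 2021.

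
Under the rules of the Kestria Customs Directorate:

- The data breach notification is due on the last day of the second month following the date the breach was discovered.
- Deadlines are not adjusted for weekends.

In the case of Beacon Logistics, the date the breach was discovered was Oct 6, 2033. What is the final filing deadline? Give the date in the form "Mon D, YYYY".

Dec 31, 2033

2 months after Oct 6, 2033 falls in December 2033; the last day of that month is Dec 31, 2033.
No adjustment is made for weekends or holidays, so Dec 31, 2033 stands.
Deadline: Dec 31, 2033.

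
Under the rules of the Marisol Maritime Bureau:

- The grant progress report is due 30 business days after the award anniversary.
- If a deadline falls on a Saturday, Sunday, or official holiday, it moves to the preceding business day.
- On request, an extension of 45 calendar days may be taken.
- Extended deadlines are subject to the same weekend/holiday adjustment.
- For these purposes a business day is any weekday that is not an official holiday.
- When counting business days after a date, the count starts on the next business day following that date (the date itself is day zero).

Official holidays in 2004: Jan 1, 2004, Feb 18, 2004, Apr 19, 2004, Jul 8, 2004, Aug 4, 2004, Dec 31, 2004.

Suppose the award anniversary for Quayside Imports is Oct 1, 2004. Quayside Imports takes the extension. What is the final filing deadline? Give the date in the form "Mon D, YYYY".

Counting 30 business days after Oct 1, 2004 (skipping weekends and listed holidays) reaches Nov 12, 2004.
Since Nov 12, 2004 is a Friday and not a holiday, the date is unchanged.
With the 45-day extension, Nov 12, 2004 becomes Dec 27, 2004.
Dec 27, 2004 falls on a Monday, which is a business day, so no adjustment is needed.
So the filing is due Dec 27, 2004.

Dec 27, 2004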